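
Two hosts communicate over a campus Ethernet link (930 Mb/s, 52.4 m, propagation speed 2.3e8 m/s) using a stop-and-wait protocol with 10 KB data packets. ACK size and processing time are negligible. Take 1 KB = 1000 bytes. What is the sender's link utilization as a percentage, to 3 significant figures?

99.5 %

t_tx = L/R = 80000/930000000 = 8.60215e-05 s.
t_prop = 52.4/2.3e+08 = 2.27826e-07 s; RTT = 4.55652e-07 s.
Cycle = t_tx + RTT = 8.64772e-05 s.
Utilization = t_tx / cycle = 8.60215e-05/8.64772e-05 = 99.5 %.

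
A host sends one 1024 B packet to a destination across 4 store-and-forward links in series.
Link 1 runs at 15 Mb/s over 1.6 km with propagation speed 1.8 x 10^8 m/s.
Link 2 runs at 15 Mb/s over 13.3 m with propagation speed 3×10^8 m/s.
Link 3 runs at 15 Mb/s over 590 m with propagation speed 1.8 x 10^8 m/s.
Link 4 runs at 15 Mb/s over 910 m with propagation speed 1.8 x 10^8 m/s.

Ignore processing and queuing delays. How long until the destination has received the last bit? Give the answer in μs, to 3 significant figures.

L = 1024 × 8 = 8192 bits.
Transmission delay per hop = L/R = 8192/15000000 = 546.133 μs; 4 hops → 2184.53 μs.
Propagation delays (d/s per hop): 8.88889, 0.0443333, 3.27778, 5.05556 μs; sum = 17.2666 μs.
End-to-end = 2200 μs.

2200 μs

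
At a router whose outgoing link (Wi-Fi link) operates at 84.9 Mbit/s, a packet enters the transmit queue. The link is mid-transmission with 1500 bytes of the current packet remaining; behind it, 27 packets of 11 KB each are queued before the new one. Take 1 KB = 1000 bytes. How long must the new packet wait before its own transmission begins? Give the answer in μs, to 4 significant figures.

28130 μs

Each queued packet: L/R = 88000/84900000 = 1036.51 μs.
27 queued → 27985.9 μs.
Plus remaining 12000 bits of current packet: 141.343 μs.
Queuing delay = 28130 μs.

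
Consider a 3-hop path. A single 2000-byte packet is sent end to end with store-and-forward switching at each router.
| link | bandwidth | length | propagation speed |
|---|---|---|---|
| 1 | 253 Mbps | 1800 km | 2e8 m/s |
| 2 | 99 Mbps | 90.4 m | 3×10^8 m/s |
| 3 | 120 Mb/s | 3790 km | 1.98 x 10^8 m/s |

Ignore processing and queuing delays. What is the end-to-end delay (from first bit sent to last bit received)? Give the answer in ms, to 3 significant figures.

28.5 ms

L = 2000 × 8 = 16000 bits.
Transmission delays (L/R per hop): 0.0632411, 0.161616, 0.133333 ms; sum = 0.358191 ms.
Propagation delays (d/s per hop): 9, 0.000301333, 19.1414 ms; sum = 28.1417 ms.
End-to-end = 28.5 ms.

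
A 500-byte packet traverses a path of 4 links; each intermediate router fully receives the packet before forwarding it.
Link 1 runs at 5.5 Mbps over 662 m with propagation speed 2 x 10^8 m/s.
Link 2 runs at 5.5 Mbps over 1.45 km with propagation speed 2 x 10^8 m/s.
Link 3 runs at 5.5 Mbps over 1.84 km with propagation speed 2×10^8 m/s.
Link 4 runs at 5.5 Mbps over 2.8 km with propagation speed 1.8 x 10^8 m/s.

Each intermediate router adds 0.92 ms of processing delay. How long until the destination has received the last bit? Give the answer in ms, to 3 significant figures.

L = 500 × 8 = 4000 bits.
Transmission delay per hop = L/R = 4000/5500000 = 0.727273 ms; 4 hops → 2.90909 ms.
Propagation delays (d/s per hop): 0.00331, 0.00725, 0.0092, 0.0155556 ms; sum = 0.0353156 ms.
Processing at 3 router(s): 3 × 0.92 ms = 2.76 ms.
End-to-end = 5.70 ms.

5.70 ms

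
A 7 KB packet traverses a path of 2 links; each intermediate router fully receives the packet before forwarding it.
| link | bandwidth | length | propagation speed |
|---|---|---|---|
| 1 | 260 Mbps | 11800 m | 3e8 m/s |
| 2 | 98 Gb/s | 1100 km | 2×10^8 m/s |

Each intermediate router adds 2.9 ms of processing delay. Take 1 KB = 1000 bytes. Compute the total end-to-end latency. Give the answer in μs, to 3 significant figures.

L = 56000 bits.
Transmission delays (L/R per hop): 215.385, 0.571429 μs; sum = 215.956 μs.
Propagation delays (d/s per hop): 39.3333, 5500 μs; sum = 5539.33 μs.
Processing at 1 router(s): 1 × 2.9 ms = 2900 μs.
End-to-end = 8660 μs.

8660 μs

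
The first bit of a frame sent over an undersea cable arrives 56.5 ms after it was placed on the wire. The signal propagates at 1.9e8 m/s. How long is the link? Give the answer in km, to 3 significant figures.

d = s × t_prop = 190000000 × 0.0565 = 10700 km.

10700 km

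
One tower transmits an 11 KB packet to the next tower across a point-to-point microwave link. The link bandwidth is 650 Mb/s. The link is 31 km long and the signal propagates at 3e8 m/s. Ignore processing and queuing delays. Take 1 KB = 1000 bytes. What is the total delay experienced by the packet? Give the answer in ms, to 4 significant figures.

0.2387 ms

L = 88000 bits.
Transmission delay = L/R = 88000 / 650000000 = 0.135385 ms.
Propagation delay = d/s = 31000 m / 300000000 m/s = 0.103333 ms.
Total = 0.2387 ms.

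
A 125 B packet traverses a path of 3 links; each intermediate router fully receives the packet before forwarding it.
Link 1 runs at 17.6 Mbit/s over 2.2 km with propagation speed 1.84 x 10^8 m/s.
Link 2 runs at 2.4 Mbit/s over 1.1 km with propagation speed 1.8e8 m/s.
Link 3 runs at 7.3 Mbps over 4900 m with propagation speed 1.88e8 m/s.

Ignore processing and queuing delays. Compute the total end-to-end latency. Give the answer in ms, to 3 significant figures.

0.655 ms

L = 125 × 8 = 1000 bits.
Transmission delays (L/R per hop): 0.0568182, 0.416667, 0.136986 ms; sum = 0.610471 ms.
Propagation delays (d/s per hop): 0.0119565, 0.00611111, 0.0260638 ms; sum = 0.0441315 ms.
End-to-end = 0.655 ms.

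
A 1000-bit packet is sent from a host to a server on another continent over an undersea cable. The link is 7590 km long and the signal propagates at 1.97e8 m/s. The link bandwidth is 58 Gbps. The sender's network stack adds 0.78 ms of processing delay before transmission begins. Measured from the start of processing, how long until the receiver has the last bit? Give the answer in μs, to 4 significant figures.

Transmission delay = L/R = 1000 / 58000000000 = 0.0172414 μs.
Propagation delay = d/s = 7590000 m / 197000000 m/s = 38527.9 μs.
Plus processing delay 0.78 ms = 780 μs.
Total = 39310 μs.

39310 μs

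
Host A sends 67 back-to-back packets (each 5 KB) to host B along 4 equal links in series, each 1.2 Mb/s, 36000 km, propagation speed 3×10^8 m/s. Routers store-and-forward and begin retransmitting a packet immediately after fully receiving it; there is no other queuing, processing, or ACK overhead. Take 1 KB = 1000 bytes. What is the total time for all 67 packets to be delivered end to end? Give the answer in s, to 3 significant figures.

Per-hop transmission t_tx = L/R = 40000/1200000 = 0.0333333 s.
Per-hop propagation t_prop = 36000000/300000000 = 0.12 s.
Pipeline fill: first packet needs 4·t_tx to clear all hops; remaining 66 packets each add one t_tx.
Total = (4+67-1)·t_tx + 4·t_prop = 70·0.0333333 + 4·0.12 = 2.81 s.

2.81 s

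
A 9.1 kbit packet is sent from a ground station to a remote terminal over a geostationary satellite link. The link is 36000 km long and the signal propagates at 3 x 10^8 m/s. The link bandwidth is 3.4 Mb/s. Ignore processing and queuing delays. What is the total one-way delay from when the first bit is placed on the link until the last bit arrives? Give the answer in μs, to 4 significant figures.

L = 9100 bits.
Transmission delay = L/R = 9100 / 3400000 = 2676.47 μs.
Propagation delay = d/s = 36000000 m / 300000000 m/s = 120000 μs.
Total = 122700 μs.

122700 μs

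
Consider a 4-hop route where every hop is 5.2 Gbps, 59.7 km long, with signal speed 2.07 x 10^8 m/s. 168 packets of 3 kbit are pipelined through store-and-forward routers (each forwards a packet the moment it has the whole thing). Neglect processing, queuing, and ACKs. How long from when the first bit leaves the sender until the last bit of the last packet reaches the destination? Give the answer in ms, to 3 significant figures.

Per-hop transmission t_tx = L/R = 3000/5200000000 = 0.000576923 ms.
Per-hop propagation t_prop = 59700/2.07e+08 = 0.288406 ms.
Pipeline fill: first packet needs 4·t_tx to clear all hops; remaining 167 packets each add one t_tx.
Total = (4+168-1)·t_tx + 4·t_prop = 171·0.000576923 + 4·0.288406 = 1.25 ms.

1.25 ms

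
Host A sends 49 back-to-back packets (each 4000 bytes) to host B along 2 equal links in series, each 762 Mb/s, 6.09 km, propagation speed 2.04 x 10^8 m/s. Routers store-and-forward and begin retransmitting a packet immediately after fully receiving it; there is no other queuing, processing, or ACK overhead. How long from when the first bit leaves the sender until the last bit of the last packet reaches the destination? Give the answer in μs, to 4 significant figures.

2159 μs

Per-hop transmission t_tx = L/R = 32000/762000000 = 41.9948 μs.
Per-hop propagation t_prop = 6090/204000000 = 29.8529 μs.
Pipeline fill: first packet needs 2·t_tx to clear all hops; remaining 48 packets each add one t_tx.
Total = (2+49-1)·t_tx + 2·t_prop = 50·41.9948 + 2·29.8529 = 2159 μs.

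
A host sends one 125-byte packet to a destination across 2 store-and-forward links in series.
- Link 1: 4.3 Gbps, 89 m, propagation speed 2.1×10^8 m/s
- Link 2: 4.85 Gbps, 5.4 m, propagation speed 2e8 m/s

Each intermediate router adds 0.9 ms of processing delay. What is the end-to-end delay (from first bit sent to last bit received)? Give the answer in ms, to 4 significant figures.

L = 125 × 8 = 1000 bits.
Transmission delays (L/R per hop): 0.000232558, 0.000206186 ms; sum = 0.000438744 ms.
Propagation delays (d/s per hop): 0.00042381, 2.7e-05 ms; sum = 0.00045081 ms.
Processing at 1 router(s): 1 × 0.9 ms = 0.9 ms.
End-to-end = 0.9009 ms.

0.9009 ms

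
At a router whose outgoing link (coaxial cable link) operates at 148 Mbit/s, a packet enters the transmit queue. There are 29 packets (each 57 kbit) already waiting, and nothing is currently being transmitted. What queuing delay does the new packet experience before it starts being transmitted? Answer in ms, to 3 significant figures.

11.2 ms

Each queued packet: L/R = 57000/148000000 = 0.385135 ms.
29 queued → 11.1689 ms.
Queuing delay = 11.2 ms.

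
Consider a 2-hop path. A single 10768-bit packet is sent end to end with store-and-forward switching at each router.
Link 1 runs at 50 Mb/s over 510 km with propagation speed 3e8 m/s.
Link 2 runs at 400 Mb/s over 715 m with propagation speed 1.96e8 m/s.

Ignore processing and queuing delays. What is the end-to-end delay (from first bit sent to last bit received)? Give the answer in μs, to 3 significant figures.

Transmission delays (L/R per hop): 215.36, 26.92 μs; sum = 242.28 μs.
Propagation delays (d/s per hop): 1700, 3.64796 μs; sum = 1703.65 μs.
End-to-end = 1950 μs.

1950 μs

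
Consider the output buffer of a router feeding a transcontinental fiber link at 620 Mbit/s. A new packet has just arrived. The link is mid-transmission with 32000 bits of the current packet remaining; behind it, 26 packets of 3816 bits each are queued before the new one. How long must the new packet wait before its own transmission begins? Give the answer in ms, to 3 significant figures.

Each queued packet: L/R = 3816/620000000 = 0.00615484 ms.
26 queued → 0.160026 ms.
Plus remaining 32000 bits of current packet: 0.0516129 ms.
Queuing delay = 0.212 ms.

0.212 ms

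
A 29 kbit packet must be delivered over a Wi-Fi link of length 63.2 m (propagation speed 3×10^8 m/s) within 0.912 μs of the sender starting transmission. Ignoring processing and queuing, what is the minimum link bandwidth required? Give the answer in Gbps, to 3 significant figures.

Propagation delay = 63.2 / 300000000 = 0.210667 μs.
Transmission budget = 0.912 − 0.210667 = 0.701333 μs.
R ≥ L / t_tx = 29000 bits / 7.01333e-07 s = 41.3 Gbps.

41.3 Gbps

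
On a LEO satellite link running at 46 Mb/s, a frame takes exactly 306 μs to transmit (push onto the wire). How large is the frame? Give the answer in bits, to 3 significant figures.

L = R × t_tx = 46000000 b/s × 0.000306 s = 14076 bits.

14100 bits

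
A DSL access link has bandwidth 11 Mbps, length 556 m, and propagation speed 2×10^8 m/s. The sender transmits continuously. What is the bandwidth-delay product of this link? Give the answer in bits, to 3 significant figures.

30.6 bits

Propagation delay = 556 / 200000000 = 2.78e-06 s.
BDP = R × t_prop = 11000000 × 2.78e-06 = 30.58 bits.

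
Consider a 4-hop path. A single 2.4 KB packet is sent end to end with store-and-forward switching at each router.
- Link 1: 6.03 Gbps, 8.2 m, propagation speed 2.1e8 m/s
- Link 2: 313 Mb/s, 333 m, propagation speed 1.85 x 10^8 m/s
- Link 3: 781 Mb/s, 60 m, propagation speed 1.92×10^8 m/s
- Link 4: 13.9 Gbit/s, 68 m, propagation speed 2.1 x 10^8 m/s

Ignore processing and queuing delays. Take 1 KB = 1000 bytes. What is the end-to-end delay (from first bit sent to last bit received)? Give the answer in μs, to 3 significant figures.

93.0 μs

L = 19200 bits.
Transmission delays (L/R per hop): 3.18408, 61.3419, 24.5839, 1.38129 μs; sum = 90.4911 μs.
Propagation delays (d/s per hop): 0.0390476, 1.8, 0.3125, 0.32381 μs; sum = 2.47536 μs.
End-to-end = 93.0 μs.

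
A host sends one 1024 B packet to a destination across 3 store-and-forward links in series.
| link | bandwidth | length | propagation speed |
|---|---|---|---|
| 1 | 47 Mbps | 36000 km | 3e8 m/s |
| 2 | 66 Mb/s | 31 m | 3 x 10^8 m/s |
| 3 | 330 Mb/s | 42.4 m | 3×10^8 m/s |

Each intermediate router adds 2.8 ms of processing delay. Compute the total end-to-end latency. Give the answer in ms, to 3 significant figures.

126 ms

L = 1024 × 8 = 8192 bits.
Transmission delays (L/R per hop): 0.174298, 0.124121, 0.0248242 ms; sum = 0.323243 ms.
Propagation delays (d/s per hop): 120, 0.000103333, 0.000141333 ms; sum = 120 ms.
Processing at 2 router(s): 2 × 2.8 ms = 5.6 ms.
End-to-end = 126 ms.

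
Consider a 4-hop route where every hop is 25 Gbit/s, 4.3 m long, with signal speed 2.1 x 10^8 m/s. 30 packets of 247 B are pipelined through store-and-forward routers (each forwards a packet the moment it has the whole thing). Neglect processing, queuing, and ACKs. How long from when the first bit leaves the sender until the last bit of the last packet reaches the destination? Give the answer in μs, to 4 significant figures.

Per-hop transmission t_tx = L/R = 1976/25000000000 = 0.07904 μs.
Per-hop propagation t_prop = 4.3/210000000 = 0.0204762 μs.
Pipeline fill: first packet needs 4·t_tx to clear all hops; remaining 29 packets each add one t_tx.
Total = (4+30-1)·t_tx + 4·t_prop = 33·0.07904 + 4·0.0204762 = 2.690 μs.

2.690 μs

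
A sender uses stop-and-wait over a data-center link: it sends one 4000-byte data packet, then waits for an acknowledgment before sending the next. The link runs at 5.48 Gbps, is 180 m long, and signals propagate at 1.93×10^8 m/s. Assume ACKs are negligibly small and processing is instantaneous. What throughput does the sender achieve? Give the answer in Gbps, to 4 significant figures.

t_tx = L/R = 32000/5480000000 = 5.83942e-06 s.
t_prop = 180/193000000 = 9.32642e-07 s; RTT = 1.86528e-06 s.
Cycle = t_tx + RTT = 7.7047e-06 s.
Throughput = L / cycle = 32000 / 7.7047e-06 = 4.153 Gbps.

4.153 Gbps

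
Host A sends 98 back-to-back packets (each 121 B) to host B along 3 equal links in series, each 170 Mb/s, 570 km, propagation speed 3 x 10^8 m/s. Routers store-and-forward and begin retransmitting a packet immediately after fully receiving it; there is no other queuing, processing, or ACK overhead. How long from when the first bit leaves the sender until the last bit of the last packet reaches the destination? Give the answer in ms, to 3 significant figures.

6.27 ms

Per-hop transmission t_tx = L/R = 968/170000000 = 0.00569412 ms.
Per-hop propagation t_prop = 570000/300000000 = 1.9 ms.
Pipeline fill: first packet needs 3·t_tx to clear all hops; remaining 97 packets each add one t_tx.
Total = (3+98-1)·t_tx + 3·t_prop = 100·0.00569412 + 3·1.9 = 6.27 ms.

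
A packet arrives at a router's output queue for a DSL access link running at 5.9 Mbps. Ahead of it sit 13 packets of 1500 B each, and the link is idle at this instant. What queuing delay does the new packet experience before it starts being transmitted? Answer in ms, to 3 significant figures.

Each queued packet: L/R = 12000/5900000 = 2.0339 ms.
13 queued → 26.4407 ms.
Queuing delay = 26.4 ms.

26.4 ms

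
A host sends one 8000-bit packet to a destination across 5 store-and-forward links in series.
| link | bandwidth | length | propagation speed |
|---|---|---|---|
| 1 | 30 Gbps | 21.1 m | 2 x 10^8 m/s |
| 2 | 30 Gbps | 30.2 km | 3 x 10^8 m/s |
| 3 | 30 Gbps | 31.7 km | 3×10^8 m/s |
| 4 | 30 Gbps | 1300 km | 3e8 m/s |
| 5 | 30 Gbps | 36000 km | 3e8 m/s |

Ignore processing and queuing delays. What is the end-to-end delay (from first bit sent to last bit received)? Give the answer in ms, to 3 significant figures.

125 ms

Transmission delay per hop = L/R = 8000/30000000000 = 0.000266667 ms; 5 hops → 0.00133333 ms.
Propagation delays (d/s per hop): 0.0001055, 0.100667, 0.105667, 4.33333, 120 ms; sum = 124.54 ms.
End-to-end = 125 ms.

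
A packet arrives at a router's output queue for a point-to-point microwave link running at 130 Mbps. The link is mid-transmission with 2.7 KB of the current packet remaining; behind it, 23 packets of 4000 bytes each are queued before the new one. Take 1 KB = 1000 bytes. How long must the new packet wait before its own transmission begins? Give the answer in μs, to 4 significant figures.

5828 μs

Each queued packet: L/R = 32000/130000000 = 246.154 μs.
23 queued → 5661.54 μs.
Plus remaining 21600 bits of current packet: 166.154 μs.
Queuing delay = 5828 μs.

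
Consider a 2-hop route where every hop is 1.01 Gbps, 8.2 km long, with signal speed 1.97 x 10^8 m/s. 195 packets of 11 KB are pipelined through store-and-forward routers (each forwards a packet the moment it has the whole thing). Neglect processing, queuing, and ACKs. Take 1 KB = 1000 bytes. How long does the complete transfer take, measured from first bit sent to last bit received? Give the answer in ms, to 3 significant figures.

17.2 ms

Per-hop transmission t_tx = L/R = 88000/1010000000 = 0.0871287 ms.
Per-hop propagation t_prop = 8200/197000000 = 0.0416244 ms.
Pipeline fill: first packet needs 2·t_tx to clear all hops; remaining 194 packets each add one t_tx.
Total = (2+195-1)·t_tx + 2·t_prop = 196·0.0871287 + 2·0.0416244 = 17.2 ms.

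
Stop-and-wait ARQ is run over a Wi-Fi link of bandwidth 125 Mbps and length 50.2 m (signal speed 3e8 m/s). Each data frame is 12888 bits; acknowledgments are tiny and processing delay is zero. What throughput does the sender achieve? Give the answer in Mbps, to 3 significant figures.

125 Mbps

t_tx = L/R = 12888/125000000 = 0.000103104 s.
t_prop = 50.2/300000000 = 1.67333e-07 s; RTT = 3.34667e-07 s.
Cycle = t_tx + RTT = 0.000103439 s.
Throughput = L / cycle = 12888 / 0.000103439 = 125 Mbps.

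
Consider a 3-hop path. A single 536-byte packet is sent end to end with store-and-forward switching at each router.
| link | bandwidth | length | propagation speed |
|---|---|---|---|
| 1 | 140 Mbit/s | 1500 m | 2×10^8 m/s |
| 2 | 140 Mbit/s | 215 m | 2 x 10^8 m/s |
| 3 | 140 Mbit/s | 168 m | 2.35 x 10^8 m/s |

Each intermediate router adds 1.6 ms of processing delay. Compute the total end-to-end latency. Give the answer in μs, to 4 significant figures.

L = 536 × 8 = 4288 bits.
Transmission delay per hop = L/R = 4288/140000000 = 30.6286 μs; 3 hops → 91.8857 μs.
Propagation delays (d/s per hop): 7.5, 1.075, 0.714894 μs; sum = 9.28989 μs.
Processing at 2 router(s): 2 × 1.6 ms = 3200 μs.
End-to-end = 3301 μs.

3301 μs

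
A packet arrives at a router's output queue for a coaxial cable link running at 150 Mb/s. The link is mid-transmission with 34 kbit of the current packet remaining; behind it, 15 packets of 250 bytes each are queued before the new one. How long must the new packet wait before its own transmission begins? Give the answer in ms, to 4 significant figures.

Each queued packet: L/R = 2000/150000000 = 0.0133333 ms.
15 queued → 0.2 ms.
Plus remaining 34000 bits of current packet: 0.226667 ms.
Queuing delay = 0.4267 ms.

0.4267 ms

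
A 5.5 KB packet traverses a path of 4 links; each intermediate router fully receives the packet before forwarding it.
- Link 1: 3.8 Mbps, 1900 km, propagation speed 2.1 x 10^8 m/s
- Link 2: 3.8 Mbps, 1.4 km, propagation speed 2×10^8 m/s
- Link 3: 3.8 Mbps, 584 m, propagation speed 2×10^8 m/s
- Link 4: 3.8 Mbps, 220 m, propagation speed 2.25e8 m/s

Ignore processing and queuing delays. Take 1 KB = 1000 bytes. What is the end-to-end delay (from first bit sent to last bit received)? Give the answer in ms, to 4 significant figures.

55.37 ms

L = 44000 bits.
Transmission delay per hop = L/R = 44000/3800000 = 11.5789 ms; 4 hops → 46.3158 ms.
Propagation delays (d/s per hop): 9.04762, 0.007, 0.00292, 0.000977778 ms; sum = 9.05852 ms.
End-to-end = 55.37 ms.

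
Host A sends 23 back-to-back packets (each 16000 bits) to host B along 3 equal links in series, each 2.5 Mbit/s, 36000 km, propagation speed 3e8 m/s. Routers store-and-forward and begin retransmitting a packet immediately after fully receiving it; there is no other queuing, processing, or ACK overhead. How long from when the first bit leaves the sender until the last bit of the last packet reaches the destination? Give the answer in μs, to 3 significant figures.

Per-hop transmission t_tx = L/R = 16000/2500000 = 6400 μs.
Per-hop propagation t_prop = 36000000/300000000 = 120000 μs.
Pipeline fill: first packet needs 3·t_tx to clear all hops; remaining 22 packets each add one t_tx.
Total = (3+23-1)·t_tx + 3·t_prop = 25·6400 + 3·120000 = 520000 μs.

520000 μs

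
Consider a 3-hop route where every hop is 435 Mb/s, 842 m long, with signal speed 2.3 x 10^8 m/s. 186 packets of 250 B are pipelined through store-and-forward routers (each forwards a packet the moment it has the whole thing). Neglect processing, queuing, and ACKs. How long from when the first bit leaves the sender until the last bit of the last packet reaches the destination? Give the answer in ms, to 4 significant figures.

Per-hop transmission t_tx = L/R = 2000/435000000 = 0.0045977 ms.
Per-hop propagation t_prop = 842/2.3e+08 = 0.00366087 ms.
Pipeline fill: first packet needs 3·t_tx to clear all hops; remaining 185 packets each add one t_tx.
Total = (3+186-1)·t_tx + 3·t_prop = 188·0.0045977 + 3·0.00366087 = 0.8754 ms.

0.8754 ms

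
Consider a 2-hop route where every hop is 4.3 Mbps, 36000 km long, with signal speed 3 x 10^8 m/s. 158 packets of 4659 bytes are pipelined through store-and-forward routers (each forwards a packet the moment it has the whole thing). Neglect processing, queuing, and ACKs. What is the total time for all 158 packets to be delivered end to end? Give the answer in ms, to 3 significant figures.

Per-hop transmission t_tx = L/R = 37272/4300000 = 8.66791 ms.
Per-hop propagation t_prop = 36000000/300000000 = 120 ms.
Pipeline fill: first packet needs 2·t_tx to clear all hops; remaining 157 packets each add one t_tx.
Total = (2+158-1)·t_tx + 2·t_prop = 159·8.66791 + 2·120 = 1620 ms.

1620 ms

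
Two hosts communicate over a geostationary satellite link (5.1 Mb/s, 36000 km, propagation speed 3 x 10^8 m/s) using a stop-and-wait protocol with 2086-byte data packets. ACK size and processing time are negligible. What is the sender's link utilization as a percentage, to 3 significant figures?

t_tx = L/R = 16688/5100000 = 0.00327216 s.
t_prop = 36000000/300000000 = 0.12 s; RTT = 0.24 s.
Cycle = t_tx + RTT = 0.243272 s.
Utilization = t_tx / cycle = 0.00327216/0.243272 = 1.35 %.

1.35 %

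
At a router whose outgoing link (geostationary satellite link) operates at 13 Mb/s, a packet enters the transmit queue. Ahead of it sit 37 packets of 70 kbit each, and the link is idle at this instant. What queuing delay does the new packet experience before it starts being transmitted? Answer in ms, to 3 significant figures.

Each queued packet: L/R = 70000/13000000 = 5.38462 ms.
37 queued → 199.231 ms.
Queuing delay = 199 ms.

199 ms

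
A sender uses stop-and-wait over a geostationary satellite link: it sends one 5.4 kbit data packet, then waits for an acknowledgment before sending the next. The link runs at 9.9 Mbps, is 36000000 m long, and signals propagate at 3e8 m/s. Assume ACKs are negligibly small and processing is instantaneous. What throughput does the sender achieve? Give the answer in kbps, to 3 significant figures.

22.4 kbps

t_tx = L/R = 5400/9900000 = 0.000545455 s.
t_prop = 36000000/300000000 = 0.12 s; RTT = 0.24 s.
Cycle = t_tx + RTT = 0.240545 s.
Throughput = L / cycle = 5400 / 0.240545 = 22.4 kbps.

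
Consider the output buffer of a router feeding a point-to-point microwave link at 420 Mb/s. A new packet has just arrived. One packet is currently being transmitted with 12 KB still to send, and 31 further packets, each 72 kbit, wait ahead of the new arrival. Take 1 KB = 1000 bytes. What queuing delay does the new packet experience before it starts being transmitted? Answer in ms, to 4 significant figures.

Each queued packet: L/R = 72000/420000000 = 0.171429 ms.
31 queued → 5.31429 ms.
Plus remaining 96000 bits of current packet: 0.228571 ms.
Queuing delay = 5.543 ms.

5.543 ms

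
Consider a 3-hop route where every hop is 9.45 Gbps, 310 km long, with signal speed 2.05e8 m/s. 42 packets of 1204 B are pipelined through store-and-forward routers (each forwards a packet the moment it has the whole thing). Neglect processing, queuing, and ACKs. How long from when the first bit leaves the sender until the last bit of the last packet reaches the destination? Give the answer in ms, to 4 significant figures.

Per-hop transmission t_tx = L/R = 9632/9450000000 = 0.00101926 ms.
Per-hop propagation t_prop = 310000/2.05e+08 = 1.5122 ms.
Pipeline fill: first packet needs 3·t_tx to clear all hops; remaining 41 packets each add one t_tx.
Total = (3+42-1)·t_tx + 3·t_prop = 44·0.00101926 + 3·1.5122 = 4.581 ms.

4.581 ms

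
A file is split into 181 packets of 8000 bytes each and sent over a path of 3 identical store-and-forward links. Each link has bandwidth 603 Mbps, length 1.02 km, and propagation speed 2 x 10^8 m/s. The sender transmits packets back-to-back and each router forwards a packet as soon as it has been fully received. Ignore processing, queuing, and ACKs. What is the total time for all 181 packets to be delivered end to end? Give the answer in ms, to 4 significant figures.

19.44 ms

Per-hop transmission t_tx = L/R = 64000/603000000 = 0.106136 ms.
Per-hop propagation t_prop = 1020/200000000 = 0.0051 ms.
Pipeline fill: first packet needs 3·t_tx to clear all hops; remaining 180 packets each add one t_tx.
Total = (3+181-1)·t_tx + 3·t_prop = 183·0.106136 + 3·0.0051 = 19.44 ms.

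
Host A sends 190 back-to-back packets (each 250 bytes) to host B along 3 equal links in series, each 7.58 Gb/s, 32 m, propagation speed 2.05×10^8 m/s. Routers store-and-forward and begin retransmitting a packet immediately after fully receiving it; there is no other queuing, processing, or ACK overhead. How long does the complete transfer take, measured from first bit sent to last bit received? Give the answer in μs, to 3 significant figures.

Per-hop transmission t_tx = L/R = 2000/7580000000 = 0.263852 μs.
Per-hop propagation t_prop = 32/2.05e+08 = 0.156098 μs.
Pipeline fill: first packet needs 3·t_tx to clear all hops; remaining 189 packets each add one t_tx.
Total = (3+190-1)·t_tx + 3·t_prop = 192·0.263852 + 3·0.156098 = 51.1 μs.

51.1 μs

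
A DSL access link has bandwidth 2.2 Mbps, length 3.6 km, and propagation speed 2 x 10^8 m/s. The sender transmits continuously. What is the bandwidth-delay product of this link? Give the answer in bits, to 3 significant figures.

39.6 bits

Propagation delay = 3600 / 200000000 = 1.8e-05 s.
BDP = R × t_prop = 2200000 × 1.8e-05 = 39.6 bits.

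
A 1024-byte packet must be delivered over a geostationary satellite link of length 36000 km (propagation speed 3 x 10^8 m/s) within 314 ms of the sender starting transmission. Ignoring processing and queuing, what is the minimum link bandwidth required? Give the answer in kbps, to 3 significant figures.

42.2 kbps

L = 8192 bits.
Propagation delay = 36000000 / 300000000 = 120 ms.
Transmission budget = 314 − 120 = 194 ms.
R ≥ L / t_tx = 8192 bits / 0.194 s = 42.2 kbps.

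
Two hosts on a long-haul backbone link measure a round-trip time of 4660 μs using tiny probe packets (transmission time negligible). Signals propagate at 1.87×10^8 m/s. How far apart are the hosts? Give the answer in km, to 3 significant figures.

436 km

One-way propagation = RTT/2 = 2330 μs.
d = s × t = 187000000 × 0.00233 = 436 km.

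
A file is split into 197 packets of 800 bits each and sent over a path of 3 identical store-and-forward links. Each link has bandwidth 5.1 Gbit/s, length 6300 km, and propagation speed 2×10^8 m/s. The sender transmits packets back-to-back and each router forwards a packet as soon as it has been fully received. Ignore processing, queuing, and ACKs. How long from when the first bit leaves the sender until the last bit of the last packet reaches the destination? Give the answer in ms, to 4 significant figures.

94.53 ms

Per-hop transmission t_tx = L/R = 800/5100000000 = 0.000156863 ms.
Per-hop propagation t_prop = 6300000/200000000 = 31.5 ms.
Pipeline fill: first packet needs 3·t_tx to clear all hops; remaining 196 packets each add one t_tx.
Total = (3+197-1)·t_tx + 3·t_prop = 199·0.000156863 + 3·31.5 = 94.53 ms.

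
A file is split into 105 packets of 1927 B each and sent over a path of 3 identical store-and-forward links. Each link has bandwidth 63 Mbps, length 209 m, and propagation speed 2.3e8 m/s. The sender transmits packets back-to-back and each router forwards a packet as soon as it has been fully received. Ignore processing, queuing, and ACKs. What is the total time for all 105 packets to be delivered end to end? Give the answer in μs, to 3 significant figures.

Per-hop transmission t_tx = L/R = 15416/63000000 = 244.698 μs.
Per-hop propagation t_prop = 209/2.3e+08 = 0.908696 μs.
Pipeline fill: first packet needs 3·t_tx to clear all hops; remaining 104 packets each add one t_tx.
Total = (3+105-1)·t_tx + 3·t_prop = 107·244.698 + 3·0.908696 = 26200 μs.

26200 μs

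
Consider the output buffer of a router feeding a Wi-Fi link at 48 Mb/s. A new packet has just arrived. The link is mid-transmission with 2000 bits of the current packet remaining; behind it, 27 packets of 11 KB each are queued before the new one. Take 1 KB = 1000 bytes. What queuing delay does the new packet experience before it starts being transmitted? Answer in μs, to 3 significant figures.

Each queued packet: L/R = 88000/48000000 = 1833.33 μs.
27 queued → 49500 μs.
Plus remaining 2000 bits of current packet: 41.6667 μs.
Queuing delay = 49500 μs.

49500 μs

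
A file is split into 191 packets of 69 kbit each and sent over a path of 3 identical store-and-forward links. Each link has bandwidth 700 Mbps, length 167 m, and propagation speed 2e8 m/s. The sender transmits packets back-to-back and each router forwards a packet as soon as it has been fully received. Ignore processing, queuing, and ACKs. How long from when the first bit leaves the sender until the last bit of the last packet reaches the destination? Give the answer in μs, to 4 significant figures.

19030 μs

Per-hop transmission t_tx = L/R = 69000/700000000 = 98.5714 μs.
Per-hop propagation t_prop = 167/200000000 = 0.835 μs.
Pipeline fill: first packet needs 3·t_tx to clear all hops; remaining 190 packets each add one t_tx.
Total = (3+191-1)·t_tx + 3·t_prop = 193·98.5714 + 3·0.835 = 19030 μs.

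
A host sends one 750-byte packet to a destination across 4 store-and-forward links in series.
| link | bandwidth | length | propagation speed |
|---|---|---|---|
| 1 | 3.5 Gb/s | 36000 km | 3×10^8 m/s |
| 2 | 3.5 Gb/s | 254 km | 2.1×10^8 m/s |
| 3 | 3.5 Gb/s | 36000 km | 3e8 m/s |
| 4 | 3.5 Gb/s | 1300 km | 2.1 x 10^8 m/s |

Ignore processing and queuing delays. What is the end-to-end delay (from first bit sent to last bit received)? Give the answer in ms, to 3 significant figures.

247 ms

L = 750 × 8 = 6000 bits.
Transmission delay per hop = L/R = 6000/3500000000 = 0.00171429 ms; 4 hops → 0.00685714 ms.
Propagation delays (d/s per hop): 120, 1.20952, 120, 6.19048 ms; sum = 247.4 ms.
End-to-end = 247 ms.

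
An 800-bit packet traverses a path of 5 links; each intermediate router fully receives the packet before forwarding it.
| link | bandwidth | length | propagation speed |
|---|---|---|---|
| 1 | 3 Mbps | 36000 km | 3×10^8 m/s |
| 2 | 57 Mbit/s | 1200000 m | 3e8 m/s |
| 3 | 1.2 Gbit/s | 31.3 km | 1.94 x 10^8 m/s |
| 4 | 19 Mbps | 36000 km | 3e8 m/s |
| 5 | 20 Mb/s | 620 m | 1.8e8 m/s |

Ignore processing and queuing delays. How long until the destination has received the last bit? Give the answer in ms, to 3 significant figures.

245 ms

Transmission delays (L/R per hop): 0.266667, 0.0140351, 0.000666667, 0.0421053, 0.04 ms; sum = 0.363474 ms.
Propagation delays (d/s per hop): 120, 4, 0.16134, 120, 0.00344444 ms; sum = 244.165 ms.
End-to-end = 245 ms.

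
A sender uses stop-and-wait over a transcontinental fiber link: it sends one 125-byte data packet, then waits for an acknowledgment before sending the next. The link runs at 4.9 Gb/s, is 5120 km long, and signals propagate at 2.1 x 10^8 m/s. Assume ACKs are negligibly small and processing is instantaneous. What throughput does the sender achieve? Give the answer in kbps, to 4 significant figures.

t_tx = L/R = 1000/4900000000 = 2.04082e-07 s.
t_prop = 5120000/210000000 = 0.024381 s; RTT = 0.0487619 s.
Cycle = t_tx + RTT = 0.0487621 s.
Throughput = L / cycle = 1000 / 0.0487621 = 20.51 kbps.

20.51 kbps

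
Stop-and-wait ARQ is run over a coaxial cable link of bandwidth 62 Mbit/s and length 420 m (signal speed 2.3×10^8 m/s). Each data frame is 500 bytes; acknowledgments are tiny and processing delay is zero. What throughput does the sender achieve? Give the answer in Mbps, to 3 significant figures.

58.7 Mbps

t_tx = L/R = 4000/62000000 = 6.45161e-05 s.
t_prop = 420/2.3e+08 = 1.82609e-06 s; RTT = 3.65217e-06 s.
Cycle = t_tx + RTT = 6.81683e-05 s.
Throughput = L / cycle = 4000 / 6.81683e-05 = 58.7 Mbps.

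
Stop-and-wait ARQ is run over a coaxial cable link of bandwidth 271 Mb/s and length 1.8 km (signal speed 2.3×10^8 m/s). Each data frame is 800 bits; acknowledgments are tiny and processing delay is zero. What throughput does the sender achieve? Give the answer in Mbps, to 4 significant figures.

t_tx = L/R = 800/271000000 = 2.95203e-06 s.
t_prop = 1800/2.3e+08 = 7.82609e-06 s; RTT = 1.56522e-05 s.
Cycle = t_tx + RTT = 1.86042e-05 s.
Throughput = L / cycle = 800 / 1.86042e-05 = 43.00 Mbps.

43.00 Mbps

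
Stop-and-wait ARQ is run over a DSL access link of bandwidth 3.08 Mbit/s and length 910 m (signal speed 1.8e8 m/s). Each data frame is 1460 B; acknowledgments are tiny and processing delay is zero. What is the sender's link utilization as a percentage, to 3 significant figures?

t_tx = L/R = 11680/3080000 = 0.00379221 s.
t_prop = 910/180000000 = 5.05556e-06 s; RTT = 1.01111e-05 s.
Cycle = t_tx + RTT = 0.00380232 s.
Utilization = t_tx / cycle = 0.00379221/0.00380232 = 99.7 %.

99.7 %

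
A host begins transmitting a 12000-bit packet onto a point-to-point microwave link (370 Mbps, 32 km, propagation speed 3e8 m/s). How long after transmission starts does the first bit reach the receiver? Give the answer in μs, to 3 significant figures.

107 μs

First bit experiences only propagation delay: d/s = 32000/300000000 = 107 μs.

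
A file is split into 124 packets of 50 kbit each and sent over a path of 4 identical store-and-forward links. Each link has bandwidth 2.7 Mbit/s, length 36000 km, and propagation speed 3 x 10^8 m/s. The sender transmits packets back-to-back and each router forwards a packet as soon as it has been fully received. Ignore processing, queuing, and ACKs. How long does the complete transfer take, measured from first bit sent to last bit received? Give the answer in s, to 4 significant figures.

2.832 s

Per-hop transmission t_tx = L/R = 50000/2700000 = 0.0185185 s.
Per-hop propagation t_prop = 36000000/300000000 = 0.12 s.
Pipeline fill: first packet needs 4·t_tx to clear all hops; remaining 123 packets each add one t_tx.
Total = (4+124-1)·t_tx + 4·t_prop = 127·0.0185185 + 4·0.12 = 2.832 s.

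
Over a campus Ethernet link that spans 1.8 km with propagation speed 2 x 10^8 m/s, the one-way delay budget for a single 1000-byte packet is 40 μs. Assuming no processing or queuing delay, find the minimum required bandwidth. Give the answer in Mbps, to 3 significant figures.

L = 8000 bits.
Propagation delay = 1800 / 200000000 = 9 μs.
Transmission budget = 40 − 9 = 31 μs.
R ≥ L / t_tx = 8000 bits / 3.1e-05 s = 258 Mbps.

258 Mbps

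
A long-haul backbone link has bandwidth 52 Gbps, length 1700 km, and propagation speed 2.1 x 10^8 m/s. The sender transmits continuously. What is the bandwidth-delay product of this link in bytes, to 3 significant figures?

52600000 bytes

Propagation delay = 1700000 / 210000000 = 0.00809524 s.
BDP = R × t_prop = 52000000000 × 0.00809524 = 420952000 bits.
In bytes: 420952000/8 = 52600000 bytes.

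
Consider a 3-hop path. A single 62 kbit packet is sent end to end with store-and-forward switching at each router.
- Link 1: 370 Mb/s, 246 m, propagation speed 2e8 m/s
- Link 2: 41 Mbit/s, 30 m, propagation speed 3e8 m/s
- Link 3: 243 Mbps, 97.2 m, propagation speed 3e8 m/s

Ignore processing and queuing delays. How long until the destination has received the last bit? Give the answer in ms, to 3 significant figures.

1.94 ms

L = 62000 bits.
Transmission delays (L/R per hop): 0.167568, 1.5122, 0.255144 ms; sum = 1.93491 ms.
Propagation delays (d/s per hop): 0.00123, 0.0001, 0.000324 ms; sum = 0.001654 ms.
End-to-end = 1.94 ms.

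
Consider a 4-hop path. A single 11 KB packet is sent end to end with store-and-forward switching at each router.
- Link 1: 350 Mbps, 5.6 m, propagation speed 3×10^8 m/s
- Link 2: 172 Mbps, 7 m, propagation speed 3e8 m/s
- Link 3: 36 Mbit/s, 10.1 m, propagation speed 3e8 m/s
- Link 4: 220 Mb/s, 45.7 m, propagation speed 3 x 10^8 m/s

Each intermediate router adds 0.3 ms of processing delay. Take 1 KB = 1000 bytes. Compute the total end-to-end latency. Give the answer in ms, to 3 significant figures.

4.51 ms

L = 88000 bits.
Transmission delays (L/R per hop): 0.251429, 0.511628, 2.44444, 0.4 ms; sum = 3.6075 ms.
Propagation delays (d/s per hop): 1.86667e-05, 2.33333e-05, 3.36667e-05, 0.000152333 ms; sum = 0.000228 ms.
Processing at 3 router(s): 3 × 0.3 ms = 0.9 ms.
End-to-end = 4.51 ms.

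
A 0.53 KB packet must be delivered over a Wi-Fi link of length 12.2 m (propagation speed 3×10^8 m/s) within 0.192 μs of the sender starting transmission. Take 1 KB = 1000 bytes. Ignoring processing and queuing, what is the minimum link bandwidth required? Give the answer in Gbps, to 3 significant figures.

L = 4240 bits.
Propagation delay = 12.2 / 300000000 = 0.0406667 μs.
Transmission budget = 0.192 − 0.0406667 = 0.151333 μs.
R ≥ L / t_tx = 4240 bits / 1.51333e-07 s = 28.0 Gbps.

28.0 Gbps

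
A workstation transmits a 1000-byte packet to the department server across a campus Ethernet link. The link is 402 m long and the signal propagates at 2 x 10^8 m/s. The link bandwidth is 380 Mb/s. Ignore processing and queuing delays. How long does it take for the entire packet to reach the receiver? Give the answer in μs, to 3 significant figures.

L = 1000 × 8 = 8000 bits.
Transmission delay = L/R = 8000 / 380000000 = 21.0526 μs.
Propagation delay = d/s = 402 m / 200000000 m/s = 2.01 μs.
Total = 23.1 μs.

23.1 μs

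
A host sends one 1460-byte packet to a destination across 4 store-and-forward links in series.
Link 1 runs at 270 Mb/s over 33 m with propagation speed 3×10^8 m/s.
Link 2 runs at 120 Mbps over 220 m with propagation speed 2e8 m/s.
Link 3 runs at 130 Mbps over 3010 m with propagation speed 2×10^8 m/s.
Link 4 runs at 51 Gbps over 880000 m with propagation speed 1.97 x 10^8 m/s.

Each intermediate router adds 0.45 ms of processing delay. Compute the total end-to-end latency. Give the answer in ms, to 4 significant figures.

L = 1460 × 8 = 11680 bits.
Transmission delays (L/R per hop): 0.0432593, 0.0973333, 0.0898462, 0.00022902 ms; sum = 0.230668 ms.
Propagation delays (d/s per hop): 0.00011, 0.0011, 0.01505, 4.46701 ms; sum = 4.48327 ms.
Processing at 3 router(s): 3 × 0.45 ms = 1.35 ms.
End-to-end = 6.064 ms.

6.064 ms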